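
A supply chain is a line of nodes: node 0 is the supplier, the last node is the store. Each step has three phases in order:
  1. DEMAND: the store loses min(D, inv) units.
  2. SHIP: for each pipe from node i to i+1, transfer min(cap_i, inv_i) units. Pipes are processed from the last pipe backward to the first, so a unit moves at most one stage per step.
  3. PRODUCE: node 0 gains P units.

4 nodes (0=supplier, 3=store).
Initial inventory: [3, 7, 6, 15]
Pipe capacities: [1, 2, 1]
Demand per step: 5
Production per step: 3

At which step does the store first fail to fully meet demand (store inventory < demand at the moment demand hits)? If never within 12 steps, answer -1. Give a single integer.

Step 1: demand=5,sold=5 ship[2->3]=1 ship[1->2]=2 ship[0->1]=1 prod=3 -> [5 6 7 11]
Step 2: demand=5,sold=5 ship[2->3]=1 ship[1->2]=2 ship[0->1]=1 prod=3 -> [7 5 8 7]
Step 3: demand=5,sold=5 ship[2->3]=1 ship[1->2]=2 ship[0->1]=1 prod=3 -> [9 4 9 3]
Step 4: demand=5,sold=3 ship[2->3]=1 ship[1->2]=2 ship[0->1]=1 prod=3 -> [11 3 10 1]
Step 5: demand=5,sold=1 ship[2->3]=1 ship[1->2]=2 ship[0->1]=1 prod=3 -> [13 2 11 1]
Step 6: demand=5,sold=1 ship[2->3]=1 ship[1->2]=2 ship[0->1]=1 prod=3 -> [15 1 12 1]
Step 7: demand=5,sold=1 ship[2->3]=1 ship[1->2]=1 ship[0->1]=1 prod=3 -> [17 1 12 1]
Step 8: demand=5,sold=1 ship[2->3]=1 ship[1->2]=1 ship[0->1]=1 prod=3 -> [19 1 12 1]
Step 9: demand=5,sold=1 ship[2->3]=1 ship[1->2]=1 ship[0->1]=1 prod=3 -> [21 1 12 1]
Step 10: demand=5,sold=1 ship[2->3]=1 ship[1->2]=1 ship[0->1]=1 prod=3 -> [23 1 12 1]
Step 11: demand=5,sold=1 ship[2->3]=1 ship[1->2]=1 ship[0->1]=1 prod=3 -> [25 1 12 1]
Step 12: demand=5,sold=1 ship[2->3]=1 ship[1->2]=1 ship[0->1]=1 prod=3 -> [27 1 12 1]
First stockout at step 4

4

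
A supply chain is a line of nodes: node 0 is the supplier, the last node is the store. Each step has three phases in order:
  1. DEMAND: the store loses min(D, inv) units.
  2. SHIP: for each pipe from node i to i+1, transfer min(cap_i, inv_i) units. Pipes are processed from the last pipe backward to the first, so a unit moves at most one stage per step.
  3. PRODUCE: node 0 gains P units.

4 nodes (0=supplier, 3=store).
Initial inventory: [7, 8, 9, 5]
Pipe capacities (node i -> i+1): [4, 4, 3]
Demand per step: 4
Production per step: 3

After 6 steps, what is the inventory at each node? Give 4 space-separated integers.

Step 1: demand=4,sold=4 ship[2->3]=3 ship[1->2]=4 ship[0->1]=4 prod=3 -> inv=[6 8 10 4]
Step 2: demand=4,sold=4 ship[2->3]=3 ship[1->2]=4 ship[0->1]=4 prod=3 -> inv=[5 8 11 3]
Step 3: demand=4,sold=3 ship[2->3]=3 ship[1->2]=4 ship[0->1]=4 prod=3 -> inv=[4 8 12 3]
Step 4: demand=4,sold=3 ship[2->3]=3 ship[1->2]=4 ship[0->1]=4 prod=3 -> inv=[3 8 13 3]
Step 5: demand=4,sold=3 ship[2->3]=3 ship[1->2]=4 ship[0->1]=3 prod=3 -> inv=[3 7 14 3]
Step 6: demand=4,sold=3 ship[2->3]=3 ship[1->2]=4 ship[0->1]=3 prod=3 -> inv=[3 6 15 3]

3 6 15 3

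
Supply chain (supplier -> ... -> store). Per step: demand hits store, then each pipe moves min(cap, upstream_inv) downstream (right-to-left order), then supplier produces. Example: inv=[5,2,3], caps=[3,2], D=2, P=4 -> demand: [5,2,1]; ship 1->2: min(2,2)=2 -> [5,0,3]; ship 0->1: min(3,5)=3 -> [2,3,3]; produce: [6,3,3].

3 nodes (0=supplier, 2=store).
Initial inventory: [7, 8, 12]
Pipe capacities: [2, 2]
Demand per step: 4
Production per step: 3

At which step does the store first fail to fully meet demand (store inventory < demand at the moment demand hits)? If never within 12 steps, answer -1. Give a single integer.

Step 1: demand=4,sold=4 ship[1->2]=2 ship[0->1]=2 prod=3 -> [8 8 10]
Step 2: demand=4,sold=4 ship[1->2]=2 ship[0->1]=2 prod=3 -> [9 8 8]
Step 3: demand=4,sold=4 ship[1->2]=2 ship[0->1]=2 prod=3 -> [10 8 6]
Step 4: demand=4,sold=4 ship[1->2]=2 ship[0->1]=2 prod=3 -> [11 8 4]
Step 5: demand=4,sold=4 ship[1->2]=2 ship[0->1]=2 prod=3 -> [12 8 2]
Step 6: demand=4,sold=2 ship[1->2]=2 ship[0->1]=2 prod=3 -> [13 8 2]
Step 7: demand=4,sold=2 ship[1->2]=2 ship[0->1]=2 prod=3 -> [14 8 2]
Step 8: demand=4,sold=2 ship[1->2]=2 ship[0->1]=2 prod=3 -> [15 8 2]
Step 9: demand=4,sold=2 ship[1->2]=2 ship[0->1]=2 prod=3 -> [16 8 2]
Step 10: demand=4,sold=2 ship[1->2]=2 ship[0->1]=2 prod=3 -> [17 8 2]
Step 11: demand=4,sold=2 ship[1->2]=2 ship[0->1]=2 prod=3 -> [18 8 2]
Step 12: demand=4,sold=2 ship[1->2]=2 ship[0->1]=2 prod=3 -> [19 8 2]
First stockout at step 6

6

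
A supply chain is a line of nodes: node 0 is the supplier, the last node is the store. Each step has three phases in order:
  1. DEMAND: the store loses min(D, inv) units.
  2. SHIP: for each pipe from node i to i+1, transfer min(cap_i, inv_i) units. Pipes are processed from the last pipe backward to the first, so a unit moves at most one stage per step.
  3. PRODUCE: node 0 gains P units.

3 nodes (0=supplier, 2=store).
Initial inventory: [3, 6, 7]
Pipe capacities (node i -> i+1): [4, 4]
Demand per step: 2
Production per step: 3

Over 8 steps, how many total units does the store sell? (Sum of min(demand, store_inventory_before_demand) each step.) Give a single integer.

Step 1: sold=2 (running total=2) -> [3 5 9]
Step 2: sold=2 (running total=4) -> [3 4 11]
Step 3: sold=2 (running total=6) -> [3 3 13]
Step 4: sold=2 (running total=8) -> [3 3 14]
Step 5: sold=2 (running total=10) -> [3 3 15]
Step 6: sold=2 (running total=12) -> [3 3 16]
Step 7: sold=2 (running total=14) -> [3 3 17]
Step 8: sold=2 (running total=16) -> [3 3 18]

Answer: 16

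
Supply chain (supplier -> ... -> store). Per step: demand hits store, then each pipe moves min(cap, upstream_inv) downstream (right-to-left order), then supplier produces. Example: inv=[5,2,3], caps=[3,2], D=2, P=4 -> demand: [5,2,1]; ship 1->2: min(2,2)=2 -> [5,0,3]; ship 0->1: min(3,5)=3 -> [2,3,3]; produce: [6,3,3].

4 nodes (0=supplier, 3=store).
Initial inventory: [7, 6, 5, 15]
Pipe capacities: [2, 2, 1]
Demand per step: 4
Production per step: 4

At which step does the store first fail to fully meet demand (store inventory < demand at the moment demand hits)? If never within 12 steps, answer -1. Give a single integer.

Step 1: demand=4,sold=4 ship[2->3]=1 ship[1->2]=2 ship[0->1]=2 prod=4 -> [9 6 6 12]
Step 2: demand=4,sold=4 ship[2->3]=1 ship[1->2]=2 ship[0->1]=2 prod=4 -> [11 6 7 9]
Step 3: demand=4,sold=4 ship[2->3]=1 ship[1->2]=2 ship[0->1]=2 prod=4 -> [13 6 8 6]
Step 4: demand=4,sold=4 ship[2->3]=1 ship[1->2]=2 ship[0->1]=2 prod=4 -> [15 6 9 3]
Step 5: demand=4,sold=3 ship[2->3]=1 ship[1->2]=2 ship[0->1]=2 prod=4 -> [17 6 10 1]
Step 6: demand=4,sold=1 ship[2->3]=1 ship[1->2]=2 ship[0->1]=2 prod=4 -> [19 6 11 1]
Step 7: demand=4,sold=1 ship[2->3]=1 ship[1->2]=2 ship[0->1]=2 prod=4 -> [21 6 12 1]
Step 8: demand=4,sold=1 ship[2->3]=1 ship[1->2]=2 ship[0->1]=2 prod=4 -> [23 6 13 1]
Step 9: demand=4,sold=1 ship[2->3]=1 ship[1->2]=2 ship[0->1]=2 prod=4 -> [25 6 14 1]
Step 10: demand=4,sold=1 ship[2->3]=1 ship[1->2]=2 ship[0->1]=2 prod=4 -> [27 6 15 1]
Step 11: demand=4,sold=1 ship[2->3]=1 ship[1->2]=2 ship[0->1]=2 prod=4 -> [29 6 16 1]
Step 12: demand=4,sold=1 ship[2->3]=1 ship[1->2]=2 ship[0->1]=2 prod=4 -> [31 6 17 1]
First stockout at step 5

5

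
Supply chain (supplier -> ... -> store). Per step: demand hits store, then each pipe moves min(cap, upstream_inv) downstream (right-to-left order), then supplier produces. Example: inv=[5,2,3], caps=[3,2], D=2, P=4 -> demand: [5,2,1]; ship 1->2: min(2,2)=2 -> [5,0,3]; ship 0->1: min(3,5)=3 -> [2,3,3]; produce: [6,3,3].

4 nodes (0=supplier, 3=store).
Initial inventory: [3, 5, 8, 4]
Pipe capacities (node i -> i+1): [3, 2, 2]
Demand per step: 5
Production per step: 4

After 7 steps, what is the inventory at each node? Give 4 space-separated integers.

Step 1: demand=5,sold=4 ship[2->3]=2 ship[1->2]=2 ship[0->1]=3 prod=4 -> inv=[4 6 8 2]
Step 2: demand=5,sold=2 ship[2->3]=2 ship[1->2]=2 ship[0->1]=3 prod=4 -> inv=[5 7 8 2]
Step 3: demand=5,sold=2 ship[2->3]=2 ship[1->2]=2 ship[0->1]=3 prod=4 -> inv=[6 8 8 2]
Step 4: demand=5,sold=2 ship[2->3]=2 ship[1->2]=2 ship[0->1]=3 prod=4 -> inv=[7 9 8 2]
Step 5: demand=5,sold=2 ship[2->3]=2 ship[1->2]=2 ship[0->1]=3 prod=4 -> inv=[8 10 8 2]
Step 6: demand=5,sold=2 ship[2->3]=2 ship[1->2]=2 ship[0->1]=3 prod=4 -> inv=[9 11 8 2]
Step 7: demand=5,sold=2 ship[2->3]=2 ship[1->2]=2 ship[0->1]=3 prod=4 -> inv=[10 12 8 2]

10 12 8 2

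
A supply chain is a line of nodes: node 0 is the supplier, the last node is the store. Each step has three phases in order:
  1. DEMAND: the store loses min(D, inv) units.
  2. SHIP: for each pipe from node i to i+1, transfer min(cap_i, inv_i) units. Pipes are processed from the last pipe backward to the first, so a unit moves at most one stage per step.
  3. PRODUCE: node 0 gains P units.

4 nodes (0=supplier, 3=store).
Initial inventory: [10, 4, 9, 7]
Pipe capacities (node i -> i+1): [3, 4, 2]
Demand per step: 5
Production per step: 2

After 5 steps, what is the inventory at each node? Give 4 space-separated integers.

Step 1: demand=5,sold=5 ship[2->3]=2 ship[1->2]=4 ship[0->1]=3 prod=2 -> inv=[9 3 11 4]
Step 2: demand=5,sold=4 ship[2->3]=2 ship[1->2]=3 ship[0->1]=3 prod=2 -> inv=[8 3 12 2]
Step 3: demand=5,sold=2 ship[2->3]=2 ship[1->2]=3 ship[0->1]=3 prod=2 -> inv=[7 3 13 2]
Step 4: demand=5,sold=2 ship[2->3]=2 ship[1->2]=3 ship[0->1]=3 prod=2 -> inv=[6 3 14 2]
Step 5: demand=5,sold=2 ship[2->3]=2 ship[1->2]=3 ship[0->1]=3 prod=2 -> inv=[5 3 15 2]

5 3 15 2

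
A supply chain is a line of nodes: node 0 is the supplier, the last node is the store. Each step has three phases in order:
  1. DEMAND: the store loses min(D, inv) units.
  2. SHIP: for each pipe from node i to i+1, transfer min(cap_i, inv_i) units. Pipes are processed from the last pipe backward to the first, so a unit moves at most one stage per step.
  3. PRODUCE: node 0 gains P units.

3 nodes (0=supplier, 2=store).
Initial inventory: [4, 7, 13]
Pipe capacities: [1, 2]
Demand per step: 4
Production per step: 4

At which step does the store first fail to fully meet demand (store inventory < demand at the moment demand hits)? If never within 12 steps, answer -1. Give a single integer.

Step 1: demand=4,sold=4 ship[1->2]=2 ship[0->1]=1 prod=4 -> [7 6 11]
Step 2: demand=4,sold=4 ship[1->2]=2 ship[0->1]=1 prod=4 -> [10 5 9]
Step 3: demand=4,sold=4 ship[1->2]=2 ship[0->1]=1 prod=4 -> [13 4 7]
Step 4: demand=4,sold=4 ship[1->2]=2 ship[0->1]=1 prod=4 -> [16 3 5]
Step 5: demand=4,sold=4 ship[1->2]=2 ship[0->1]=1 prod=4 -> [19 2 3]
Step 6: demand=4,sold=3 ship[1->2]=2 ship[0->1]=1 prod=4 -> [22 1 2]
Step 7: demand=4,sold=2 ship[1->2]=1 ship[0->1]=1 prod=4 -> [25 1 1]
Step 8: demand=4,sold=1 ship[1->2]=1 ship[0->1]=1 prod=4 -> [28 1 1]
Step 9: demand=4,sold=1 ship[1->2]=1 ship[0->1]=1 prod=4 -> [31 1 1]
Step 10: demand=4,sold=1 ship[1->2]=1 ship[0->1]=1 prod=4 -> [34 1 1]
Step 11: demand=4,sold=1 ship[1->2]=1 ship[0->1]=1 prod=4 -> [37 1 1]
Step 12: demand=4,sold=1 ship[1->2]=1 ship[0->1]=1 prod=4 -> [40 1 1]
First stockout at step 6

6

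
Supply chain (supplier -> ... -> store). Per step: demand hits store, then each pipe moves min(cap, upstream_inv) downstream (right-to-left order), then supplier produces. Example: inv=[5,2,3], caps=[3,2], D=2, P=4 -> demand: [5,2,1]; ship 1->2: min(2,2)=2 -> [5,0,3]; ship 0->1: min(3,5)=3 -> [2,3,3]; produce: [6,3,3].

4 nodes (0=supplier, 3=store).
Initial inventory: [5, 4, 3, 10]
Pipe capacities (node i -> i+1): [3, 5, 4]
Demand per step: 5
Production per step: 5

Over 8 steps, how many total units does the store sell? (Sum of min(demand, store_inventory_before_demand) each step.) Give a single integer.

Step 1: sold=5 (running total=5) -> [7 3 4 8]
Step 2: sold=5 (running total=10) -> [9 3 3 7]
Step 3: sold=5 (running total=15) -> [11 3 3 5]
Step 4: sold=5 (running total=20) -> [13 3 3 3]
Step 5: sold=3 (running total=23) -> [15 3 3 3]
Step 6: sold=3 (running total=26) -> [17 3 3 3]
Step 7: sold=3 (running total=29) -> [19 3 3 3]
Step 8: sold=3 (running total=32) -> [21 3 3 3]

Answer: 32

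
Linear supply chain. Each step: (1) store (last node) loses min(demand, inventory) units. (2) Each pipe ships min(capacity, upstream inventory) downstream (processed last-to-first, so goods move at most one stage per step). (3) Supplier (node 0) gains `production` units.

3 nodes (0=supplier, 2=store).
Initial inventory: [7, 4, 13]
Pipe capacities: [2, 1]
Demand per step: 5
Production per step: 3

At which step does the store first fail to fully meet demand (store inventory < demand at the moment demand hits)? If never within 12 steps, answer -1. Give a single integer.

Step 1: demand=5,sold=5 ship[1->2]=1 ship[0->1]=2 prod=3 -> [8 5 9]
Step 2: demand=5,sold=5 ship[1->2]=1 ship[0->1]=2 prod=3 -> [9 6 5]
Step 3: demand=5,sold=5 ship[1->2]=1 ship[0->1]=2 prod=3 -> [10 7 1]
Step 4: demand=5,sold=1 ship[1->2]=1 ship[0->1]=2 prod=3 -> [11 8 1]
Step 5: demand=5,sold=1 ship[1->2]=1 ship[0->1]=2 prod=3 -> [12 9 1]
Step 6: demand=5,sold=1 ship[1->2]=1 ship[0->1]=2 prod=3 -> [13 10 1]
Step 7: demand=5,sold=1 ship[1->2]=1 ship[0->1]=2 prod=3 -> [14 11 1]
Step 8: demand=5,sold=1 ship[1->2]=1 ship[0->1]=2 prod=3 -> [15 12 1]
Step 9: demand=5,sold=1 ship[1->2]=1 ship[0->1]=2 prod=3 -> [16 13 1]
Step 10: demand=5,sold=1 ship[1->2]=1 ship[0->1]=2 prod=3 -> [17 14 1]
Step 11: demand=5,sold=1 ship[1->2]=1 ship[0->1]=2 prod=3 -> [18 15 1]
Step 12: demand=5,sold=1 ship[1->2]=1 ship[0->1]=2 prod=3 -> [19 16 1]
First stockout at step 4

4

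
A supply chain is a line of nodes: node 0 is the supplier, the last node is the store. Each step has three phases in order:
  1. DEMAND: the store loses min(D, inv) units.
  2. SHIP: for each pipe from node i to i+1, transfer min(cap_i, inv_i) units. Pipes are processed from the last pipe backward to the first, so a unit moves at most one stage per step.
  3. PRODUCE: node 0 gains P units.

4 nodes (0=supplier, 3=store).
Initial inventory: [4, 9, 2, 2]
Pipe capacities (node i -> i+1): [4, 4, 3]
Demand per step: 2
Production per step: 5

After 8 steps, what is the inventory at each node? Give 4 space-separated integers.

Step 1: demand=2,sold=2 ship[2->3]=2 ship[1->2]=4 ship[0->1]=4 prod=5 -> inv=[5 9 4 2]
Step 2: demand=2,sold=2 ship[2->3]=3 ship[1->2]=4 ship[0->1]=4 prod=5 -> inv=[6 9 5 3]
Step 3: demand=2,sold=2 ship[2->3]=3 ship[1->2]=4 ship[0->1]=4 prod=5 -> inv=[7 9 6 4]
Step 4: demand=2,sold=2 ship[2->3]=3 ship[1->2]=4 ship[0->1]=4 prod=5 -> inv=[8 9 7 5]
Step 5: demand=2,sold=2 ship[2->3]=3 ship[1->2]=4 ship[0->1]=4 prod=5 -> inv=[9 9 8 6]
Step 6: demand=2,sold=2 ship[2->3]=3 ship[1->2]=4 ship[0->1]=4 prod=5 -> inv=[10 9 9 7]
Step 7: demand=2,sold=2 ship[2->3]=3 ship[1->2]=4 ship[0->1]=4 prod=5 -> inv=[11 9 10 8]
Step 8: demand=2,sold=2 ship[2->3]=3 ship[1->2]=4 ship[0->1]=4 prod=5 -> inv=[12 9 11 9]

12 9 11 9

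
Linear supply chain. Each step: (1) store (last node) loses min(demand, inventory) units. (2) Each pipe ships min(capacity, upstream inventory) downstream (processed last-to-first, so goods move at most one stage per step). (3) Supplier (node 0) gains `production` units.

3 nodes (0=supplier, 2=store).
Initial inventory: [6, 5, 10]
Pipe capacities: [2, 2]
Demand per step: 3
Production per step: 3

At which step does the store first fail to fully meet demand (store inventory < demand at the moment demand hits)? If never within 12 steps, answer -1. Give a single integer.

Step 1: demand=3,sold=3 ship[1->2]=2 ship[0->1]=2 prod=3 -> [7 5 9]
Step 2: demand=3,sold=3 ship[1->2]=2 ship[0->1]=2 prod=3 -> [8 5 8]
Step 3: demand=3,sold=3 ship[1->2]=2 ship[0->1]=2 prod=3 -> [9 5 7]
Step 4: demand=3,sold=3 ship[1->2]=2 ship[0->1]=2 prod=3 -> [10 5 6]
Step 5: demand=3,sold=3 ship[1->2]=2 ship[0->1]=2 prod=3 -> [11 5 5]
Step 6: demand=3,sold=3 ship[1->2]=2 ship[0->1]=2 prod=3 -> [12 5 4]
Step 7: demand=3,sold=3 ship[1->2]=2 ship[0->1]=2 prod=3 -> [13 5 3]
Step 8: demand=3,sold=3 ship[1->2]=2 ship[0->1]=2 prod=3 -> [14 5 2]
Step 9: demand=3,sold=2 ship[1->2]=2 ship[0->1]=2 prod=3 -> [15 5 2]
Step 10: demand=3,sold=2 ship[1->2]=2 ship[0->1]=2 prod=3 -> [16 5 2]
Step 11: demand=3,sold=2 ship[1->2]=2 ship[0->1]=2 prod=3 -> [17 5 2]
Step 12: demand=3,sold=2 ship[1->2]=2 ship[0->1]=2 prod=3 -> [18 5 2]
First stockout at step 9

9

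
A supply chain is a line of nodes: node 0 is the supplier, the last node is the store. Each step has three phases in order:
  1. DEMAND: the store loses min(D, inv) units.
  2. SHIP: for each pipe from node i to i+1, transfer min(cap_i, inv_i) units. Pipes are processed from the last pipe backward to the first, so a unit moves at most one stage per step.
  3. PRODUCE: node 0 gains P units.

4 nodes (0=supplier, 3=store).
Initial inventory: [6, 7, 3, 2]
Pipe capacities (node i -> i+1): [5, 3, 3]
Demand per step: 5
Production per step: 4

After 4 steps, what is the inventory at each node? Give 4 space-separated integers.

Step 1: demand=5,sold=2 ship[2->3]=3 ship[1->2]=3 ship[0->1]=5 prod=4 -> inv=[5 9 3 3]
Step 2: demand=5,sold=3 ship[2->3]=3 ship[1->2]=3 ship[0->1]=5 prod=4 -> inv=[4 11 3 3]
Step 3: demand=5,sold=3 ship[2->3]=3 ship[1->2]=3 ship[0->1]=4 prod=4 -> inv=[4 12 3 3]
Step 4: demand=5,sold=3 ship[2->3]=3 ship[1->2]=3 ship[0->1]=4 prod=4 -> inv=[4 13 3 3]

4 13 3 3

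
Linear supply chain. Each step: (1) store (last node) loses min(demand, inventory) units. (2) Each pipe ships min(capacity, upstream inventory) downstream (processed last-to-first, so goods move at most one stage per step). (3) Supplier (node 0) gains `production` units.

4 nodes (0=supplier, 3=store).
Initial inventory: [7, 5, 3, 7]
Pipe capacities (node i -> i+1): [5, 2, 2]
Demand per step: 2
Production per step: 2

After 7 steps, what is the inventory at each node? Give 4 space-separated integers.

Step 1: demand=2,sold=2 ship[2->3]=2 ship[1->2]=2 ship[0->1]=5 prod=2 -> inv=[4 8 3 7]
Step 2: demand=2,sold=2 ship[2->3]=2 ship[1->2]=2 ship[0->1]=4 prod=2 -> inv=[2 10 3 7]
Step 3: demand=2,sold=2 ship[2->3]=2 ship[1->2]=2 ship[0->1]=2 prod=2 -> inv=[2 10 3 7]
Step 4: demand=2,sold=2 ship[2->3]=2 ship[1->2]=2 ship[0->1]=2 prod=2 -> inv=[2 10 3 7]
Step 5: demand=2,sold=2 ship[2->3]=2 ship[1->2]=2 ship[0->1]=2 prod=2 -> inv=[2 10 3 7]
Step 6: demand=2,sold=2 ship[2->3]=2 ship[1->2]=2 ship[0->1]=2 prod=2 -> inv=[2 10 3 7]
Step 7: demand=2,sold=2 ship[2->3]=2 ship[1->2]=2 ship[0->1]=2 prod=2 -> inv=[2 10 3 7]

2 10 3 7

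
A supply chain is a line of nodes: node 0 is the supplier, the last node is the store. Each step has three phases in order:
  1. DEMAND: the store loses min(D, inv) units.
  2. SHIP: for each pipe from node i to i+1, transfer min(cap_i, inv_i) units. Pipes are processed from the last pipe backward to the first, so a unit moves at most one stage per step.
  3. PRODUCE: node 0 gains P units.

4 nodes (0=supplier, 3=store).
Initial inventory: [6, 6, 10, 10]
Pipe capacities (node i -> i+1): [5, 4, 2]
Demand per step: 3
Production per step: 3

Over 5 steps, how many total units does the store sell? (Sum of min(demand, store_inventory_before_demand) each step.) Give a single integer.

Step 1: sold=3 (running total=3) -> [4 7 12 9]
Step 2: sold=3 (running total=6) -> [3 7 14 8]
Step 3: sold=3 (running total=9) -> [3 6 16 7]
Step 4: sold=3 (running total=12) -> [3 5 18 6]
Step 5: sold=3 (running total=15) -> [3 4 20 5]

Answer: 15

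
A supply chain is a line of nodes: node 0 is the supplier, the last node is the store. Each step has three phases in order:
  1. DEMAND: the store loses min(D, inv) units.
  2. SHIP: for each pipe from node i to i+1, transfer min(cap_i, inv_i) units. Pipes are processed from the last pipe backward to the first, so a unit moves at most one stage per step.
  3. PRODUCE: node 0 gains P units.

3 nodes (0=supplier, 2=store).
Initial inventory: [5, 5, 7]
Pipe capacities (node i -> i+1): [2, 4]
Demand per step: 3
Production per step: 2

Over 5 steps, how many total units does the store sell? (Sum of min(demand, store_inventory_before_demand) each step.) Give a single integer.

Step 1: sold=3 (running total=3) -> [5 3 8]
Step 2: sold=3 (running total=6) -> [5 2 8]
Step 3: sold=3 (running total=9) -> [5 2 7]
Step 4: sold=3 (running total=12) -> [5 2 6]
Step 5: sold=3 (running total=15) -> [5 2 5]

Answer: 15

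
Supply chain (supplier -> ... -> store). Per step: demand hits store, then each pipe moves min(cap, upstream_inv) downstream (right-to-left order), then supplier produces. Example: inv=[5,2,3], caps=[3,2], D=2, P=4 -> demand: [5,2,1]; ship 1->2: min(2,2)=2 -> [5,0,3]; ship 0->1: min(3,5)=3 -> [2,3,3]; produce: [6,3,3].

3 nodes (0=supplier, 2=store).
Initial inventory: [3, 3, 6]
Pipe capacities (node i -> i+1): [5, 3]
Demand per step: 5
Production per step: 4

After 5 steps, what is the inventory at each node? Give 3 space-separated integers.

Step 1: demand=5,sold=5 ship[1->2]=3 ship[0->1]=3 prod=4 -> inv=[4 3 4]
Step 2: demand=5,sold=4 ship[1->2]=3 ship[0->1]=4 prod=4 -> inv=[4 4 3]
Step 3: demand=5,sold=3 ship[1->2]=3 ship[0->1]=4 prod=4 -> inv=[4 5 3]
Step 4: demand=5,sold=3 ship[1->2]=3 ship[0->1]=4 prod=4 -> inv=[4 6 3]
Step 5: demand=5,sold=3 ship[1->2]=3 ship[0->1]=4 prod=4 -> inv=[4 7 3]

4 7 3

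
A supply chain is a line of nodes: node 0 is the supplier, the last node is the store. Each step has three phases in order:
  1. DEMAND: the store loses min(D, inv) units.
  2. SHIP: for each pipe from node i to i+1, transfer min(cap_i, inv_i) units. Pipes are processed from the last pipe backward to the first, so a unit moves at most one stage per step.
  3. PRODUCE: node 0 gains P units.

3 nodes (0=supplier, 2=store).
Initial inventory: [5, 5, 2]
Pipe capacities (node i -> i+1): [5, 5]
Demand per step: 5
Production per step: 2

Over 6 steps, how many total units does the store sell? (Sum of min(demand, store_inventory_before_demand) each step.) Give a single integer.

Step 1: sold=2 (running total=2) -> [2 5 5]
Step 2: sold=5 (running total=7) -> [2 2 5]
Step 3: sold=5 (running total=12) -> [2 2 2]
Step 4: sold=2 (running total=14) -> [2 2 2]
Step 5: sold=2 (running total=16) -> [2 2 2]
Step 6: sold=2 (running total=18) -> [2 2 2]

Answer: 18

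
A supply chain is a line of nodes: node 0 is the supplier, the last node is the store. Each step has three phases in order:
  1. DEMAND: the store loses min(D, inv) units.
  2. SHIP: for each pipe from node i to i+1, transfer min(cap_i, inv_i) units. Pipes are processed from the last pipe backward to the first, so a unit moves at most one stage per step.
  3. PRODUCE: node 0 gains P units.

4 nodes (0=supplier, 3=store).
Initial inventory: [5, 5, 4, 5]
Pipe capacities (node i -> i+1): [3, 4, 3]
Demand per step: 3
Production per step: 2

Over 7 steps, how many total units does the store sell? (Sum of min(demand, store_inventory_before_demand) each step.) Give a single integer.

Step 1: sold=3 (running total=3) -> [4 4 5 5]
Step 2: sold=3 (running total=6) -> [3 3 6 5]
Step 3: sold=3 (running total=9) -> [2 3 6 5]
Step 4: sold=3 (running total=12) -> [2 2 6 5]
Step 5: sold=3 (running total=15) -> [2 2 5 5]
Step 6: sold=3 (running total=18) -> [2 2 4 5]
Step 7: sold=3 (running total=21) -> [2 2 3 5]

Answer: 21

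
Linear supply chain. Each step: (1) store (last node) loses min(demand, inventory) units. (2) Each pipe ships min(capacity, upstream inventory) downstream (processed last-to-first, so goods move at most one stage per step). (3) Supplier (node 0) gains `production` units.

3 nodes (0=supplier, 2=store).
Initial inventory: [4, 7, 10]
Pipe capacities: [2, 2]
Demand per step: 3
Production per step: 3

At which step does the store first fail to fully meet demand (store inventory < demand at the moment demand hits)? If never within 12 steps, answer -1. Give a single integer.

Step 1: demand=3,sold=3 ship[1->2]=2 ship[0->1]=2 prod=3 -> [5 7 9]
Step 2: demand=3,sold=3 ship[1->2]=2 ship[0->1]=2 prod=3 -> [6 7 8]
Step 3: demand=3,sold=3 ship[1->2]=2 ship[0->1]=2 prod=3 -> [7 7 7]
Step 4: demand=3,sold=3 ship[1->2]=2 ship[0->1]=2 prod=3 -> [8 7 6]
Step 5: demand=3,sold=3 ship[1->2]=2 ship[0->1]=2 prod=3 -> [9 7 5]
Step 6: demand=3,sold=3 ship[1->2]=2 ship[0->1]=2 prod=3 -> [10 7 4]
Step 7: demand=3,sold=3 ship[1->2]=2 ship[0->1]=2 prod=3 -> [11 7 3]
Step 8: demand=3,sold=3 ship[1->2]=2 ship[0->1]=2 prod=3 -> [12 7 2]
Step 9: demand=3,sold=2 ship[1->2]=2 ship[0->1]=2 prod=3 -> [13 7 2]
Step 10: demand=3,sold=2 ship[1->2]=2 ship[0->1]=2 prod=3 -> [14 7 2]
Step 11: demand=3,sold=2 ship[1->2]=2 ship[0->1]=2 prod=3 -> [15 7 2]
Step 12: demand=3,sold=2 ship[1->2]=2 ship[0->1]=2 prod=3 -> [16 7 2]
First stockout at step 9

9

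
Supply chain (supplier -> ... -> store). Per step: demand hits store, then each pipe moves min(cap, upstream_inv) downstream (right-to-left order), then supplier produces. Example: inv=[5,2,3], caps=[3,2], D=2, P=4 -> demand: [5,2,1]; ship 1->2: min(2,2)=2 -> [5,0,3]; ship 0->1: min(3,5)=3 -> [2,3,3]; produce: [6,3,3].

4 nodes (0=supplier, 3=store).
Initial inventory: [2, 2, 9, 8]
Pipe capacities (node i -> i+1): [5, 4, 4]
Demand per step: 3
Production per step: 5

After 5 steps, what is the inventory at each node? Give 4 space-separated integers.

Step 1: demand=3,sold=3 ship[2->3]=4 ship[1->2]=2 ship[0->1]=2 prod=5 -> inv=[5 2 7 9]
Step 2: demand=3,sold=3 ship[2->3]=4 ship[1->2]=2 ship[0->1]=5 prod=5 -> inv=[5 5 5 10]
Step 3: demand=3,sold=3 ship[2->3]=4 ship[1->2]=4 ship[0->1]=5 prod=5 -> inv=[5 6 5 11]
Step 4: demand=3,sold=3 ship[2->3]=4 ship[1->2]=4 ship[0->1]=5 prod=5 -> inv=[5 7 5 12]
Step 5: demand=3,sold=3 ship[2->3]=4 ship[1->2]=4 ship[0->1]=5 prod=5 -> inv=[5 8 5 13]

5 8 5 13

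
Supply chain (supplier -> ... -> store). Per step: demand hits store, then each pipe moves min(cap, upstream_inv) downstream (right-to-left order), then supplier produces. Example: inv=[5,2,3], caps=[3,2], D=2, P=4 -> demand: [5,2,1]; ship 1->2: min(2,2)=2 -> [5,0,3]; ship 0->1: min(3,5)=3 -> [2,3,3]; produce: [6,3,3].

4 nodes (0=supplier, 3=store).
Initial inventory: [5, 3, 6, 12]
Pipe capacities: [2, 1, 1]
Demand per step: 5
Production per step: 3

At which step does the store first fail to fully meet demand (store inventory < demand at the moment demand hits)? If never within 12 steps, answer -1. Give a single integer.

Step 1: demand=5,sold=5 ship[2->3]=1 ship[1->2]=1 ship[0->1]=2 prod=3 -> [6 4 6 8]
Step 2: demand=5,sold=5 ship[2->3]=1 ship[1->2]=1 ship[0->1]=2 prod=3 -> [7 5 6 4]
Step 3: demand=5,sold=4 ship[2->3]=1 ship[1->2]=1 ship[0->1]=2 prod=3 -> [8 6 6 1]
Step 4: demand=5,sold=1 ship[2->3]=1 ship[1->2]=1 ship[0->1]=2 prod=3 -> [9 7 6 1]
Step 5: demand=5,sold=1 ship[2->3]=1 ship[1->2]=1 ship[0->1]=2 prod=3 -> [10 8 6 1]
Step 6: demand=5,sold=1 ship[2->3]=1 ship[1->2]=1 ship[0->1]=2 prod=3 -> [11 9 6 1]
Step 7: demand=5,sold=1 ship[2->3]=1 ship[1->2]=1 ship[0->1]=2 prod=3 -> [12 10 6 1]
Step 8: demand=5,sold=1 ship[2->3]=1 ship[1->2]=1 ship[0->1]=2 prod=3 -> [13 11 6 1]
Step 9: demand=5,sold=1 ship[2->3]=1 ship[1->2]=1 ship[0->1]=2 prod=3 -> [14 12 6 1]
Step 10: demand=5,sold=1 ship[2->3]=1 ship[1->2]=1 ship[0->1]=2 prod=3 -> [15 13 6 1]
Step 11: demand=5,sold=1 ship[2->3]=1 ship[1->2]=1 ship[0->1]=2 prod=3 -> [16 14 6 1]
Step 12: demand=5,sold=1 ship[2->3]=1 ship[1->2]=1 ship[0->1]=2 prod=3 -> [17 15 6 1]
First stockout at step 3

3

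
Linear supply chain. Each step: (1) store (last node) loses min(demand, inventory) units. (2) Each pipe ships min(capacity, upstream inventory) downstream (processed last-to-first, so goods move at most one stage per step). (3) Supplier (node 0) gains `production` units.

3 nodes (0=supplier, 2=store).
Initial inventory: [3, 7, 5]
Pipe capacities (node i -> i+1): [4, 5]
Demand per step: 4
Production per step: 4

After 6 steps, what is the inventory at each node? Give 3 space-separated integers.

Step 1: demand=4,sold=4 ship[1->2]=5 ship[0->1]=3 prod=4 -> inv=[4 5 6]
Step 2: demand=4,sold=4 ship[1->2]=5 ship[0->1]=4 prod=4 -> inv=[4 4 7]
Step 3: demand=4,sold=4 ship[1->2]=4 ship[0->1]=4 prod=4 -> inv=[4 4 7]
Step 4: demand=4,sold=4 ship[1->2]=4 ship[0->1]=4 prod=4 -> inv=[4 4 7]
Step 5: demand=4,sold=4 ship[1->2]=4 ship[0->1]=4 prod=4 -> inv=[4 4 7]
Step 6: demand=4,sold=4 ship[1->2]=4 ship[0->1]=4 prod=4 -> inv=[4 4 7]

4 4 7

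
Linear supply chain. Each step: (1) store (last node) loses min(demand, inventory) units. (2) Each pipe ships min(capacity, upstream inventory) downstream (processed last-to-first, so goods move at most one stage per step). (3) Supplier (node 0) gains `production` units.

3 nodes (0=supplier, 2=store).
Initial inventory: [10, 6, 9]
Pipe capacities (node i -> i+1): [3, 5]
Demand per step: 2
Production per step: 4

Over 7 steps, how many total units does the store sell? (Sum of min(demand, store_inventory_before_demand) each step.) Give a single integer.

Answer: 14

Derivation:
Step 1: sold=2 (running total=2) -> [11 4 12]
Step 2: sold=2 (running total=4) -> [12 3 14]
Step 3: sold=2 (running total=6) -> [13 3 15]
Step 4: sold=2 (running total=8) -> [14 3 16]
Step 5: sold=2 (running total=10) -> [15 3 17]
Step 6: sold=2 (running total=12) -> [16 3 18]
Step 7: sold=2 (running total=14) -> [17 3 19]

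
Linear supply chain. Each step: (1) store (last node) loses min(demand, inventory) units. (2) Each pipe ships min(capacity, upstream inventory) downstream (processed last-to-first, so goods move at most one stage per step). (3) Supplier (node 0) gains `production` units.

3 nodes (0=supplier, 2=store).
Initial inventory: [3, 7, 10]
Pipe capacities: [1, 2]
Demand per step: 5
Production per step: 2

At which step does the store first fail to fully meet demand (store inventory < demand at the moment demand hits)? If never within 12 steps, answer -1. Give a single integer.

Step 1: demand=5,sold=5 ship[1->2]=2 ship[0->1]=1 prod=2 -> [4 6 7]
Step 2: demand=5,sold=5 ship[1->2]=2 ship[0->1]=1 prod=2 -> [5 5 4]
Step 3: demand=5,sold=4 ship[1->2]=2 ship[0->1]=1 prod=2 -> [6 4 2]
Step 4: demand=5,sold=2 ship[1->2]=2 ship[0->1]=1 prod=2 -> [7 3 2]
Step 5: demand=5,sold=2 ship[1->2]=2 ship[0->1]=1 prod=2 -> [8 2 2]
Step 6: demand=5,sold=2 ship[1->2]=2 ship[0->1]=1 prod=2 -> [9 1 2]
Step 7: demand=5,sold=2 ship[1->2]=1 ship[0->1]=1 prod=2 -> [10 1 1]
Step 8: demand=5,sold=1 ship[1->2]=1 ship[0->1]=1 prod=2 -> [11 1 1]
Step 9: demand=5,sold=1 ship[1->2]=1 ship[0->1]=1 prod=2 -> [12 1 1]
Step 10: demand=5,sold=1 ship[1->2]=1 ship[0->1]=1 prod=2 -> [13 1 1]
Step 11: demand=5,sold=1 ship[1->2]=1 ship[0->1]=1 prod=2 -> [14 1 1]
Step 12: demand=5,sold=1 ship[1->2]=1 ship[0->1]=1 prod=2 -> [15 1 1]
First stockout at step 3

3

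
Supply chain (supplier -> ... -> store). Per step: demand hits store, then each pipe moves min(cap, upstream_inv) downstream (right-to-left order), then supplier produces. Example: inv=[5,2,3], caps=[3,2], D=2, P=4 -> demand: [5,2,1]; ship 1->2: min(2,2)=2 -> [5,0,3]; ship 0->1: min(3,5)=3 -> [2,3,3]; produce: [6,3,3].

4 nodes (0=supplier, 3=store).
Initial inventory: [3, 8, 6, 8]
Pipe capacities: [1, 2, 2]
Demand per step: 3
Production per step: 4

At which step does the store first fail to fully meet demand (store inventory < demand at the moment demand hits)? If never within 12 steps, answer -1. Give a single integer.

Step 1: demand=3,sold=3 ship[2->3]=2 ship[1->2]=2 ship[0->1]=1 prod=4 -> [6 7 6 7]
Step 2: demand=3,sold=3 ship[2->3]=2 ship[1->2]=2 ship[0->1]=1 prod=4 -> [9 6 6 6]
Step 3: demand=3,sold=3 ship[2->3]=2 ship[1->2]=2 ship[0->1]=1 prod=4 -> [12 5 6 5]
Step 4: demand=3,sold=3 ship[2->3]=2 ship[1->2]=2 ship[0->1]=1 prod=4 -> [15 4 6 4]
Step 5: demand=3,sold=3 ship[2->3]=2 ship[1->2]=2 ship[0->1]=1 prod=4 -> [18 3 6 3]
Step 6: demand=3,sold=3 ship[2->3]=2 ship[1->2]=2 ship[0->1]=1 prod=4 -> [21 2 6 2]
Step 7: demand=3,sold=2 ship[2->3]=2 ship[1->2]=2 ship[0->1]=1 prod=4 -> [24 1 6 2]
Step 8: demand=3,sold=2 ship[2->3]=2 ship[1->2]=1 ship[0->1]=1 prod=4 -> [27 1 5 2]
Step 9: demand=3,sold=2 ship[2->3]=2 ship[1->2]=1 ship[0->1]=1 prod=4 -> [30 1 4 2]
Step 10: demand=3,sold=2 ship[2->3]=2 ship[1->2]=1 ship[0->1]=1 prod=4 -> [33 1 3 2]
Step 11: demand=3,sold=2 ship[2->3]=2 ship[1->2]=1 ship[0->1]=1 prod=4 -> [36 1 2 2]
Step 12: demand=3,sold=2 ship[2->3]=2 ship[1->2]=1 ship[0->1]=1 prod=4 -> [39 1 1 2]
First stockout at step 7

7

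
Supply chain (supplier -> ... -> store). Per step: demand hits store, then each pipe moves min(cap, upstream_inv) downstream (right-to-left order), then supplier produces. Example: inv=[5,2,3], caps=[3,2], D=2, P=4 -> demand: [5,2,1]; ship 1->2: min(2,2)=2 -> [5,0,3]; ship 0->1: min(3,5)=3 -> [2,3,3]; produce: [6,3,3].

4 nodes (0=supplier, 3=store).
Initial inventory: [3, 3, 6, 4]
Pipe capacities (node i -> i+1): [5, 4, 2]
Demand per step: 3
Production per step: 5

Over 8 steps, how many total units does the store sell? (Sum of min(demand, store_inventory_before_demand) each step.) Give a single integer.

Answer: 18

Derivation:
Step 1: sold=3 (running total=3) -> [5 3 7 3]
Step 2: sold=3 (running total=6) -> [5 5 8 2]
Step 3: sold=2 (running total=8) -> [5 6 10 2]
Step 4: sold=2 (running total=10) -> [5 7 12 2]
Step 5: sold=2 (running total=12) -> [5 8 14 2]
Step 6: sold=2 (running total=14) -> [5 9 16 2]
Step 7: sold=2 (running total=16) -> [5 10 18 2]
Step 8: sold=2 (running total=18) -> [5 11 20 2]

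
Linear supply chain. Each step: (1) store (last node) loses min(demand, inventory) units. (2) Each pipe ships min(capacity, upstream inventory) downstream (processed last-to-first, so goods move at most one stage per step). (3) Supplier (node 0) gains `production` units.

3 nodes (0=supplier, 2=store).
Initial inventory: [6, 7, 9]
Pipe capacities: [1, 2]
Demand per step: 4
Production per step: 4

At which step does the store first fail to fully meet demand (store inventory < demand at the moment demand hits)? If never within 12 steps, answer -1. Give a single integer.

Step 1: demand=4,sold=4 ship[1->2]=2 ship[0->1]=1 prod=4 -> [9 6 7]
Step 2: demand=4,sold=4 ship[1->2]=2 ship[0->1]=1 prod=4 -> [12 5 5]
Step 3: demand=4,sold=4 ship[1->2]=2 ship[0->1]=1 prod=4 -> [15 4 3]
Step 4: demand=4,sold=3 ship[1->2]=2 ship[0->1]=1 prod=4 -> [18 3 2]
Step 5: demand=4,sold=2 ship[1->2]=2 ship[0->1]=1 prod=4 -> [21 2 2]
Step 6: demand=4,sold=2 ship[1->2]=2 ship[0->1]=1 prod=4 -> [24 1 2]
Step 7: demand=4,sold=2 ship[1->2]=1 ship[0->1]=1 prod=4 -> [27 1 1]
Step 8: demand=4,sold=1 ship[1->2]=1 ship[0->1]=1 prod=4 -> [30 1 1]
Step 9: demand=4,sold=1 ship[1->2]=1 ship[0->1]=1 prod=4 -> [33 1 1]
Step 10: demand=4,sold=1 ship[1->2]=1 ship[0->1]=1 prod=4 -> [36 1 1]
Step 11: demand=4,sold=1 ship[1->2]=1 ship[0->1]=1 prod=4 -> [39 1 1]
Step 12: demand=4,sold=1 ship[1->2]=1 ship[0->1]=1 prod=4 -> [42 1 1]
First stockout at step 4

4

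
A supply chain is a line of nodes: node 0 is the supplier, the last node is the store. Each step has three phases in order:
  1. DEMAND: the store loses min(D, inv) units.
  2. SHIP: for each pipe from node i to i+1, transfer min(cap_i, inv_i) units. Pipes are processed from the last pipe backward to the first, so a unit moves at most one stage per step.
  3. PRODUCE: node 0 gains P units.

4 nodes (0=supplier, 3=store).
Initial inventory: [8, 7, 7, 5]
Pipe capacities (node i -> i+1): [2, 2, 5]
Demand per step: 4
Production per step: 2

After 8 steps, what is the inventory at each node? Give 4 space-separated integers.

Step 1: demand=4,sold=4 ship[2->3]=5 ship[1->2]=2 ship[0->1]=2 prod=2 -> inv=[8 7 4 6]
Step 2: demand=4,sold=4 ship[2->3]=4 ship[1->2]=2 ship[0->1]=2 prod=2 -> inv=[8 7 2 6]
Step 3: demand=4,sold=4 ship[2->3]=2 ship[1->2]=2 ship[0->1]=2 prod=2 -> inv=[8 7 2 4]
Step 4: demand=4,sold=4 ship[2->3]=2 ship[1->2]=2 ship[0->1]=2 prod=2 -> inv=[8 7 2 2]
Step 5: demand=4,sold=2 ship[2->3]=2 ship[1->2]=2 ship[0->1]=2 prod=2 -> inv=[8 7 2 2]
Step 6: demand=4,sold=2 ship[2->3]=2 ship[1->2]=2 ship[0->1]=2 prod=2 -> inv=[8 7 2 2]
Step 7: demand=4,sold=2 ship[2->3]=2 ship[1->2]=2 ship[0->1]=2 prod=2 -> inv=[8 7 2 2]
Step 8: demand=4,sold=2 ship[2->3]=2 ship[1->2]=2 ship[0->1]=2 prod=2 -> inv=[8 7 2 2]

8 7 2 2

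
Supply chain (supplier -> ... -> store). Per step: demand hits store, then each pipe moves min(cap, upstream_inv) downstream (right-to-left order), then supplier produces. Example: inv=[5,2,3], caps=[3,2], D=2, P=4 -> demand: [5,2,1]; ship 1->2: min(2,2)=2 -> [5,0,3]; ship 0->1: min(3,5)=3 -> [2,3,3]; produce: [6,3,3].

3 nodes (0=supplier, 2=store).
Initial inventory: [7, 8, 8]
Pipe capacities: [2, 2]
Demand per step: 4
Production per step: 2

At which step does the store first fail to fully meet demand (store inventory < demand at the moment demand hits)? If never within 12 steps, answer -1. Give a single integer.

Step 1: demand=4,sold=4 ship[1->2]=2 ship[0->1]=2 prod=2 -> [7 8 6]
Step 2: demand=4,sold=4 ship[1->2]=2 ship[0->1]=2 prod=2 -> [7 8 4]
Step 3: demand=4,sold=4 ship[1->2]=2 ship[0->1]=2 prod=2 -> [7 8 2]
Step 4: demand=4,sold=2 ship[1->2]=2 ship[0->1]=2 prod=2 -> [7 8 2]
Step 5: demand=4,sold=2 ship[1->2]=2 ship[0->1]=2 prod=2 -> [7 8 2]
Step 6: demand=4,sold=2 ship[1->2]=2 ship[0->1]=2 prod=2 -> [7 8 2]
Step 7: demand=4,sold=2 ship[1->2]=2 ship[0->1]=2 prod=2 -> [7 8 2]
Step 8: demand=4,sold=2 ship[1->2]=2 ship[0->1]=2 prod=2 -> [7 8 2]
Step 9: demand=4,sold=2 ship[1->2]=2 ship[0->1]=2 prod=2 -> [7 8 2]
Step 10: demand=4,sold=2 ship[1->2]=2 ship[0->1]=2 prod=2 -> [7 8 2]
Step 11: demand=4,sold=2 ship[1->2]=2 ship[0->1]=2 prod=2 -> [7 8 2]
Step 12: demand=4,sold=2 ship[1->2]=2 ship[0->1]=2 prod=2 -> [7 8 2]
First stockout at step 4

4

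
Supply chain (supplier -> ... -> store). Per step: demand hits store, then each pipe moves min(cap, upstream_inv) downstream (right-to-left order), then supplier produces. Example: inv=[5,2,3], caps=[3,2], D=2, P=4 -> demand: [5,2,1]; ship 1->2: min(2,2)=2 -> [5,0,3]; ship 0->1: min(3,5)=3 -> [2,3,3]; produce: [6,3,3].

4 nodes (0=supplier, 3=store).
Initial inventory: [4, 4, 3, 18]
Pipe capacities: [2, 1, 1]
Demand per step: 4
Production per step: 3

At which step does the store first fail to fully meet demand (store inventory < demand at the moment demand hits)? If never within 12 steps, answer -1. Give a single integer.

Step 1: demand=4,sold=4 ship[2->3]=1 ship[1->2]=1 ship[0->1]=2 prod=3 -> [5 5 3 15]
Step 2: demand=4,sold=4 ship[2->3]=1 ship[1->2]=1 ship[0->1]=2 prod=3 -> [6 6 3 12]
Step 3: demand=4,sold=4 ship[2->3]=1 ship[1->2]=1 ship[0->1]=2 prod=3 -> [7 7 3 9]
Step 4: demand=4,sold=4 ship[2->3]=1 ship[1->2]=1 ship[0->1]=2 prod=3 -> [8 8 3 6]
Step 5: demand=4,sold=4 ship[2->3]=1 ship[1->2]=1 ship[0->1]=2 prod=3 -> [9 9 3 3]
Step 6: demand=4,sold=3 ship[2->3]=1 ship[1->2]=1 ship[0->1]=2 prod=3 -> [10 10 3 1]
Step 7: demand=4,sold=1 ship[2->3]=1 ship[1->2]=1 ship[0->1]=2 prod=3 -> [11 11 3 1]
Step 8: demand=4,sold=1 ship[2->3]=1 ship[1->2]=1 ship[0->1]=2 prod=3 -> [12 12 3 1]
Step 9: demand=4,sold=1 ship[2->3]=1 ship[1->2]=1 ship[0->1]=2 prod=3 -> [13 13 3 1]
Step 10: demand=4,sold=1 ship[2->3]=1 ship[1->2]=1 ship[0->1]=2 prod=3 -> [14 14 3 1]
Step 11: demand=4,sold=1 ship[2->3]=1 ship[1->2]=1 ship[0->1]=2 prod=3 -> [15 15 3 1]
Step 12: demand=4,sold=1 ship[2->3]=1 ship[1->2]=1 ship[0->1]=2 prod=3 -> [16 16 3 1]
First stockout at step 6

6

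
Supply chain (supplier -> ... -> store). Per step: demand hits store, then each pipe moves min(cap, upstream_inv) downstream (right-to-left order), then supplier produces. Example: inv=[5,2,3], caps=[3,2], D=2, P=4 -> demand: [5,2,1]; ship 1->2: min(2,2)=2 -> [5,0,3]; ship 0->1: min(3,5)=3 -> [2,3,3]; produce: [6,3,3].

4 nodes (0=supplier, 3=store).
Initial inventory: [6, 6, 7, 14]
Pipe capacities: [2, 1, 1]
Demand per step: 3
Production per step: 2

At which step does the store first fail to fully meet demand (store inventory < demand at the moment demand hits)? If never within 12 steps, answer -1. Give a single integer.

Step 1: demand=3,sold=3 ship[2->3]=1 ship[1->2]=1 ship[0->1]=2 prod=2 -> [6 7 7 12]
Step 2: demand=3,sold=3 ship[2->3]=1 ship[1->2]=1 ship[0->1]=2 prod=2 -> [6 8 7 10]
Step 3: demand=3,sold=3 ship[2->3]=1 ship[1->2]=1 ship[0->1]=2 prod=2 -> [6 9 7 8]
Step 4: demand=3,sold=3 ship[2->3]=1 ship[1->2]=1 ship[0->1]=2 prod=2 -> [6 10 7 6]
Step 5: demand=3,sold=3 ship[2->3]=1 ship[1->2]=1 ship[0->1]=2 prod=2 -> [6 11 7 4]
Step 6: demand=3,sold=3 ship[2->3]=1 ship[1->2]=1 ship[0->1]=2 prod=2 -> [6 12 7 2]
Step 7: demand=3,sold=2 ship[2->3]=1 ship[1->2]=1 ship[0->1]=2 prod=2 -> [6 13 7 1]
Step 8: demand=3,sold=1 ship[2->3]=1 ship[1->2]=1 ship[0->1]=2 prod=2 -> [6 14 7 1]
Step 9: demand=3,sold=1 ship[2->3]=1 ship[1->2]=1 ship[0->1]=2 prod=2 -> [6 15 7 1]
Step 10: demand=3,sold=1 ship[2->3]=1 ship[1->2]=1 ship[0->1]=2 prod=2 -> [6 16 7 1]
Step 11: demand=3,sold=1 ship[2->3]=1 ship[1->2]=1 ship[0->1]=2 prod=2 -> [6 17 7 1]
Step 12: demand=3,sold=1 ship[2->3]=1 ship[1->2]=1 ship[0->1]=2 prod=2 -> [6 18 7 1]
First stockout at step 7

7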